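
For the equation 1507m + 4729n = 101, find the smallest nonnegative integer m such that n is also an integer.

1249

gcd(4729, 1507):
  4729 = 3×1507 + 208
  1507 = 7×208 + 51
  208 = 4×51 + 4
  51 = 12×4 + 3
  4 = 1×3 + 1
  3 = 3×1
so gcd(4729, 1507) = 1.
1 divides 101, so solutions exist.
Back-substitute for Bézout coefficients:
  1 = 4 - 1×3
  ... = 1507×(-1205) + 4729×(384)
Scale by 101/1 = 101: (m₀, n₀) = (-121705, 38784).
General solution: m = -121705 + 4729t, n = 38784 - 1507t for integer t.
m ≥ 0: smallest is -121705 mod 4729 = 1249 (at t = 26), with n = -398.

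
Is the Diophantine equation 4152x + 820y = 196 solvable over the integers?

gcd(4152, 820):
  4152 = 5·820 + 52
  820 = 15·52 + 40
  52 = 1·40 + 12
  40 = 3·12 + 4
  12 = 3·4
so gcd(4152, 820) = 4.
4 divides 196, so integer solutions exist.

yes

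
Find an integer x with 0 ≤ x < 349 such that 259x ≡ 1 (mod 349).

190

gcd(349, 259) = 1.
By Bézout, 259*(-159) + 349*(118) = 1.
So 259*-159 ≡ 1 (mod 349), and -159 mod 349 = 190.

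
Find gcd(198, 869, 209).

11

gcd(869, 198) = 11  (869 = 4*198 + 77, 198 = 2*77 + 44, 77 = 1*44 + 33, 44 = 1*33 + 11, 33 = 3*11).
gcd(11, 209) = 11.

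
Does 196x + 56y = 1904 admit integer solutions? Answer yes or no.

yes

gcd(196, 56) = 28.
28 divides 1904, so integer solutions exist.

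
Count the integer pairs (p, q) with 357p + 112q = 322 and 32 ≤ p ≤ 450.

26

gcd(357, 112):
  357 = 3·112 + 21
  112 = 5·21 + 7
  21 = 3·7
so gcd(357, 112) = 7.
Back-substitute for Bézout coefficients:
  7 = 112 - 5·21
  ... = 357·(-5) + 112·(16)
Scale by 46: particular solution (-230, 736); reduce p mod 16: (10, -29).
General solution: p = 10 + 16t, q = -29 - 51t for integer t.
32 ≤ 10 + 16t ≤ 450 gives t ∈ [2, 27], which is 26 values.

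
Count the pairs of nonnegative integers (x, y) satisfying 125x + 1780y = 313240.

gcd(1780, 125) = 5.
By Bézout, 125*(57) + 1780*(-4) = 5.
One solution: (256, 158).
General: x = 256 + 356t, y = 158 - 25t.
x ≥ 0 ⇒ t ≥ 0; y ≥ 0 ⇒ t ≤ 6. So t ∈ [0, 6]: 7 solutions.

7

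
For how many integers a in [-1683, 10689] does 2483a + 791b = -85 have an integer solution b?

16

gcd(2483, 791):
  2483 = 3·791 + 110
  791 = 7·110 + 21
  110 = 5·21 + 5
  21 = 4·5 + 1
  5 = 5·1
so gcd(2483, 791) = 1.
Back-substitute for Bézout coefficients:
  1 = 21 - 4·5
  ... = 2483·(-151) + 791·(474)
Scale by -85: particular solution (12835, -40290); reduce a mod 791: (179, -562).
General solution: a = 179 + 791t, b = -562 - 2483t for integer t.
-1683 ≤ 179 + 791t ≤ 10689 gives t ∈ [-2, 13], which is 16 values.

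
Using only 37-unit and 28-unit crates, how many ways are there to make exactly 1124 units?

1

Need nonnegative integers with 37j + 28k = 1124.
gcd(37, 28) = 1, and 37·(-3) + 28·(4) = 1.
So (j₀, k₀) = (-3372, 4496); general j = -3372 + 28t, k = 4496 - 37t.
j ≥ 0 ⇒ t ≥ 121; k ≥ 0 ⇒ t ≤ 121. That's 1 value of t.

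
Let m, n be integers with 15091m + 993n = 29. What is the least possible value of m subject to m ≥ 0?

218

gcd(15091, 993):
  15091 = 15·993 + 196
  993 = 5·196 + 13
  196 = 15·13 + 1
  13 = 13·1
so gcd(15091, 993) = 1.
1 divides 29, so solutions exist.
Back-substitute for Bézout coefficients:
  1 = 196 - 15·13
  ... = 15091·(76) + 993·(-1155)
Scale by 29/1 = 29: (m₀, n₀) = (2204, -33495).
General solution: m = 2204 + 993t, n = -33495 - 15091t for integer t.
m ≥ 0: smallest is 2204 mod 993 = 218 (at t = -2), with n = -3313.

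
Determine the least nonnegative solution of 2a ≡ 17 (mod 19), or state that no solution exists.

18

gcd(19, 2):
  19 = 9*2 + 1
  2 = 2*1
so gcd(19, 2) = 1.
1 divides 17, so solutions exist.
Back-substitute for Bézout coefficients:
  1 = 19 - 9*2
  ... = 2*(-9) + 19*(1)
So 2*(-9) ≡ 1 (mod 19); multiply by 17: a ≡ -153 (mod 19).
Smallest nonnegative: a = -153 mod 19 = 18.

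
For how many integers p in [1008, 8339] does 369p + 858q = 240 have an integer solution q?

26

gcd(858, 369):
  858 = 2×369 + 120
  369 = 3×120 + 9
  120 = 13×9 + 3
  9 = 3×3
so gcd(858, 369) = 3.
Back-substitute for Bézout coefficients:
  3 = 120 - 13×9
  ... = 369×(-93) + 858×(40)
Scale by 80: particular solution (-7440, 3200); reduce p mod 286: (282, -121).
General solution: p = 282 + 286t, q = -121 - 123t for integer t.
1008 ≤ 282 + 286t ≤ 8339 gives t ∈ [3, 28], which is 26 values.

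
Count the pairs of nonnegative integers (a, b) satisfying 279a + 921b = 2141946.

25

gcd(921, 279):
  921 = 3·279 + 84
  279 = 3·84 + 27
  84 = 3·27 + 3
  27 = 9·3
so gcd(921, 279) = 3.
Back-substitute for Bézout coefficients:
  3 = 84 - 3·27
  ... = 279·(-33) + 921·(10)
Scale by 713982: one solution is (-23561406, 7139820). Reduce a mod 307: (230, 2256).
General: a = 230 + 307t, b = 2256 - 93t.
a ≥ 0 ⇒ t ≥ 0; b ≥ 0 ⇒ t ≤ 24. So t ∈ [0, 24]: 25 solutions.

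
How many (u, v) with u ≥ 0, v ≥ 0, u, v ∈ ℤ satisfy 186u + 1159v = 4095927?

19

gcd(1159, 186) = 1.
By Bézout, 186·(-81) + 1159·(13) = 1.
One solution: (617, 3435).
General: u = 617 + 1159t, v = 3435 - 186t.
u ≥ 0 ⇒ t ≥ 0; v ≥ 0 ⇒ t ≤ 18. So t ∈ [0, 18]: 19 solutions.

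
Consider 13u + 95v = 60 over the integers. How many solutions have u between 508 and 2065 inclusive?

16

gcd(95, 13) = 1.
By Bézout, 13·(22) + 95·(-3) = 1.
Particular solution: (85, -11).
General solution: u = 85 + 95t, v = -11 - 13t for integer t.
508 ≤ 85 + 95t ≤ 2065 gives t ∈ [5, 20], which is 16 values.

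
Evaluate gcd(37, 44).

1

gcd(44, 37):
  44 = 1×37 + 7
  37 = 5×7 + 2
  7 = 3×2 + 1
  2 = 2×1
so gcd(44, 37) = 1.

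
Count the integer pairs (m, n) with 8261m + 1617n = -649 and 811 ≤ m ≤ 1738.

gcd(8261, 1617) = 11  (8261 = 5*1617 + 176, 1617 = 9*176 + 33, 176 = 5*33 + 11, 33 = 3*11).
Back-substituting, 8261*(46) + 1617*(-235) = 11.
Scale by -59: particular solution (-2714, 13865); reduce m mod 147: (79, -404).
General solution: m = 79 + 147t, n = -404 - 751t for integer t.
811 ≤ 79 + 147t ≤ 1738 gives t ∈ [5, 11], which is 7 values.

7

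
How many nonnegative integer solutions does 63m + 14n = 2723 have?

gcd(63, 14) = 7.
By Bézout, 63*(1) + 14*(-4) = 7.
One solution: (1, 190).
General: m = 1 + 2t, n = 190 - 9t.
m ≥ 0 ⇒ t ≥ 0; n ≥ 0 ⇒ t ≤ 21. So t ∈ [0, 21]: 22 solutions.

22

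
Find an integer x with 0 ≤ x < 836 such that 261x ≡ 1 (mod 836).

205

gcd(836, 261) = 1  (836 = 3×261 + 53, 261 = 4×53 + 49, 53 = 1×49 + 4, 49 = 12×4 + 1, 4 = 4×1).
Back-substituting, 261×(205) + 836×(-64) = 1.
So 261×205 ≡ 1 (mod 836), and 205 mod 836 = 205.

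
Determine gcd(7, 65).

gcd(65, 7) = 1  (65 = 9×7 + 2, 7 = 3×2 + 1, 2 = 2×1).

1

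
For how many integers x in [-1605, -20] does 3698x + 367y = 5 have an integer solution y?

gcd(3698, 367):
  3698 = 10·367 + 28
  367 = 13·28 + 3
  28 = 9·3 + 1
  3 = 3·1
so gcd(3698, 367) = 1.
Back-substitute for Bézout coefficients:
  1 = 28 - 9·3
  ... = 3698·(118) + 367·(-1189)
Scale by 5: particular solution (590, -5945); reduce x mod 367: (223, -2247).
General solution: x = 223 + 367t, y = -2247 - 3698t for integer t.
-1605 ≤ 223 + 367t ≤ -20 gives t ∈ [-4, -1], which is 4 values.

4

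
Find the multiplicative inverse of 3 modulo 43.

gcd(43, 3) = 1.
By Bézout, 3×(-14) + 43×(1) = 1.
So 3×-14 ≡ 1 (mod 43), and -14 mod 43 = 29.

29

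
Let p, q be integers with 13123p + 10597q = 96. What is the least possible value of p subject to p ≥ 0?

9414

gcd(13123, 10597):
  13123 = 1·10597 + 2526
  10597 = 4·2526 + 493
  2526 = 5·493 + 61
  493 = 8·61 + 5
  61 = 12·5 + 1
  5 = 5·1
so gcd(13123, 10597) = 1.
1 divides 96, so solutions exist.
Back-substitute for Bézout coefficients:
  1 = 61 - 12·5
  ... = 13123·(2085) + 10597·(-2582)
Scale by 96/1 = 96: (p₀, q₀) = (200160, -247872).
General solution: p = 200160 + 10597t, q = -247872 - 13123t for integer t.
p ≥ 0: smallest is 200160 mod 10597 = 9414 (at t = -18), with q = -11658.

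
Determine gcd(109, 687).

1

gcd(687, 109):
  687 = 6×109 + 33
  109 = 3×33 + 10
  33 = 3×10 + 3
  10 = 3×3 + 1
  3 = 3×1
so gcd(687, 109) = 1.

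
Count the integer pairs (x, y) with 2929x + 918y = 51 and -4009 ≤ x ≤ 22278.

gcd(2929, 918) = 1.
By Bézout, 2929·(-299) + 918·(954) = 1.
Particular solution: (357, -1139).
General solution: x = 357 + 918t, y = -1139 - 2929t for integer t.
-4009 ≤ 357 + 918t ≤ 22278 gives t ∈ [-4, 23], which is 28 values.

28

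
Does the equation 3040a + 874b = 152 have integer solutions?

yes

gcd(3040, 874) = 38  (3040 = 3·874 + 418, 874 = 2·418 + 38, 418 = 11·38).
38 divides 152, so integer solutions exist.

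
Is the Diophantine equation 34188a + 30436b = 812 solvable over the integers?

yes

gcd(34188, 30436) = 28.
28 divides 812, so integer solutions exist.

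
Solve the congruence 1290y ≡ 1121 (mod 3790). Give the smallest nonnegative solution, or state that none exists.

no solution

gcd(3790, 1290) = 10.
10 does not divide 1121, so the congruence has no solution.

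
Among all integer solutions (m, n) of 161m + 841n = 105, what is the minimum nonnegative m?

476

gcd(841, 161) = 1.
1 divides 105, so solutions exist.
By Bézout, 161×(397) + 841×(-76) = 1.
Scale by 105/1 = 105: (m₀, n₀) = (41685, -7980).
General solution: m = 41685 + 841t, n = -7980 - 161t for integer t.
m ≥ 0: smallest is 41685 mod 841 = 476 (at t = -49), with n = -91.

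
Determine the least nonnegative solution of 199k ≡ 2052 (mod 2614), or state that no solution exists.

1626

gcd(2614, 199):
  2614 = 13×199 + 27
  199 = 7×27 + 10
  27 = 2×10 + 7
  10 = 1×7 + 3
  7 = 2×3 + 1
  3 = 3×1
so gcd(2614, 199) = 1.
1 divides 2052, so solutions exist.
Back-substitute for Bézout coefficients:
  1 = 7 - 2×3
  ... = 199×(-775) + 2614×(59)
So 199×(-775) ≡ 1 (mod 2614); multiply by 2052: k ≡ -1590300 (mod 2614).
Smallest nonnegative: k = -1590300 mod 2614 = 1626.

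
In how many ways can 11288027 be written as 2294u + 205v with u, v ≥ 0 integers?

gcd(2294, 205) = 1.
By Bézout, 2294·(-21) + 205·(235) = 1.
One solution: (108, 53855).
General: u = 108 + 205t, v = 53855 - 2294t.
u ≥ 0 ⇒ t ≥ 0; v ≥ 0 ⇒ t ≤ 23. So t ∈ [0, 23]: 24 solutions.

24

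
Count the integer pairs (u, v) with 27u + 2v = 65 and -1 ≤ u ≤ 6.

4

gcd(27, 2) = 1  (27 = 13·2 + 1, 2 = 2·1).
Back-substituting, 27·(1) + 2·(-13) = 1.
Scale by 65: particular solution (65, -845); reduce u mod 2: (1, 19).
General solution: u = 1 + 2t, v = 19 - 27t for integer t.
-1 ≤ 1 + 2t ≤ 6 gives t ∈ [-1, 2], which is 4 values.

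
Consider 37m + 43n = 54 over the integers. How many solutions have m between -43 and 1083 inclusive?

gcd(43, 37) = 1.
By Bézout, 37·(7) + 43·(-6) = 1.
Particular solution: (34, -28).
General solution: m = 34 + 43t, n = -28 - 37t for integer t.
-43 ≤ 34 + 43t ≤ 1083 gives t ∈ [-1, 24], which is 26 values.

26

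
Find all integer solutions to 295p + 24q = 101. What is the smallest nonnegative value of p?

gcd(295, 24) = 1.
1 divides 101, so solutions exist.
By Bézout, 295·(7) + 24·(-86) = 1.
Scale by 101/1 = 101: (p₀, q₀) = (707, -8686).
General solution: p = 707 + 24t, q = -8686 - 295t for integer t.
p ≥ 0: smallest is 707 mod 24 = 11 (at t = -29), with q = -131.

11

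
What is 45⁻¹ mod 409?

100

gcd(409, 45) = 1  (409 = 9*45 + 4, 45 = 11*4 + 1, 4 = 4*1).
Back-substituting, 45*(100) + 409*(-11) = 1.
So 45*100 ≡ 1 (mod 409), and 100 mod 409 = 100.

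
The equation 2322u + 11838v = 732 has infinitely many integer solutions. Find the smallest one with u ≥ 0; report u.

607

gcd(11838, 2322) = 6  (11838 = 5×2322 + 228, 2322 = 10×228 + 42, 228 = 5×42 + 18, 42 = 2×18 + 6, 18 = 3×6).
6 divides 732, so solutions exist.
Back-substituting, 2322×(571) + 11838×(-112) = 6.
Scale by 732/6 = 122: (u₀, v₀) = (69662, -13664).
General solution: u = 69662 + 1973t, v = -13664 - 387t for integer t.
u ≥ 0: smallest is 69662 mod 1973 = 607 (at t = -35), with v = -119.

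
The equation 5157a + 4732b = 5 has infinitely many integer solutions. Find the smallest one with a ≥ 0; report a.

gcd(5157, 4732):
  5157 = 1·4732 + 425
  4732 = 11·425 + 57
  425 = 7·57 + 26
  57 = 2·26 + 5
  26 = 5·5 + 1
  5 = 5·1
so gcd(5157, 4732) = 1.
1 divides 5, so solutions exist.
Back-substitute for Bézout coefficients:
  1 = 26 - 5·5
  ... = 5157·(913) + 4732·(-995)
Scale by 5/1 = 5: (a₀, b₀) = (4565, -4975).
General solution: a = 4565 + 4732t, b = -4975 - 5157t for integer t.
a ≥ 0: smallest is 4565 mod 4732 = 4565 (at t = 0), with b = -4975.

4565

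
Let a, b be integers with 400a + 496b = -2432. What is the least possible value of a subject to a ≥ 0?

15

gcd(496, 400) = 16  (496 = 1×400 + 96, 400 = 4×96 + 16, 96 = 6×16).
16 divides -2432, so solutions exist.
Back-substituting, 400×(5) + 496×(-4) = 16.
Scale by -2432/16 = -152: (a₀, b₀) = (-760, 608).
General solution: a = -760 + 31t, b = 608 - 25t for integer t.
a ≥ 0: smallest is -760 mod 31 = 15 (at t = 25), with b = -17.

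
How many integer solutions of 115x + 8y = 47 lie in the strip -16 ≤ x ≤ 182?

gcd(115, 8):
  115 = 14×8 + 3
  8 = 2×3 + 2
  3 = 1×2 + 1
  2 = 2×1
so gcd(115, 8) = 1.
Back-substitute for Bézout coefficients:
  1 = 3 - 1×2
  ... = 115×(3) + 8×(-43)
Scale by 47: particular solution (141, -2021); reduce x mod 8: (5, -66).
General solution: x = 5 + 8t, y = -66 - 115t for integer t.
-16 ≤ 5 + 8t ≤ 182 gives t ∈ [-2, 22], which is 25 values.

25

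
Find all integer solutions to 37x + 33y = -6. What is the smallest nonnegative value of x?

15

gcd(37, 33) = 1.
1 divides -6, so solutions exist.
By Bézout, 37×(-8) + 33×(9) = 1.
Scale by -6/1 = -6: (x₀, y₀) = (48, -54).
General solution: x = 48 + 33t, y = -54 - 37t for integer t.
x ≥ 0: smallest is 48 mod 33 = 15 (at t = -1), with y = -17.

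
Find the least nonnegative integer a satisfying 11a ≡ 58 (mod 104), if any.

gcd(104, 11) = 1  (104 = 9·11 + 5, 11 = 2·5 + 1, 5 = 5·1).
1 divides 58, so solutions exist.
Back-substituting, 11·(19) + 104·(-2) = 1.
So 11·(19) ≡ 1 (mod 104); multiply by 58: a ≡ 1102 (mod 104).
Smallest nonnegative: a = 1102 mod 104 = 62.

62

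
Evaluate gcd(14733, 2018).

1

gcd(14733, 2018):
  14733 = 7·2018 + 607
  2018 = 3·607 + 197
  607 = 3·197 + 16
  197 = 12·16 + 5
  16 = 3·5 + 1
  5 = 5·1
so gcd(14733, 2018) = 1.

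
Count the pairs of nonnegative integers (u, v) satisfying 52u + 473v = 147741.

6

gcd(473, 52) = 1  (473 = 9·52 + 5, 52 = 10·5 + 2, 5 = 2·2 + 1, 2 = 2·1).
Back-substituting, 52·(-191) + 473·(21) = 1.
Scale by 147741: one solution is (-28218531, 3102561). Reduce u mod 473: (176, 293).
General: u = 176 + 473t, v = 293 - 52t.
u ≥ 0 ⇒ t ≥ 0; v ≥ 0 ⇒ t ≤ 5. So t ∈ [0, 5]: 6 solutions.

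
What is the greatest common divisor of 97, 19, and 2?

gcd(97, 19) = 1.
gcd(1, 2) = 1.

1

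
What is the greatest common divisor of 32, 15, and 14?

1

gcd(32, 15):
  32 = 2*15 + 2
  15 = 7*2 + 1
  2 = 2*1
so gcd(32, 15) = 1.
gcd(1, 14) = 1.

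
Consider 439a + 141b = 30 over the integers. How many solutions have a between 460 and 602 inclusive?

gcd(439, 141) = 1.
By Bézout, 439·(-44) + 141·(137) = 1.
Particular solution: (90, -280).
General solution: a = 90 + 141t, b = -280 - 439t for integer t.
460 ≤ 90 + 141t ≤ 602 gives t ∈ [3, 3], which is 1 value.

1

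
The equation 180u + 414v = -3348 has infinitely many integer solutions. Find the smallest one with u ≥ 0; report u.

9

gcd(414, 180):
  414 = 2×180 + 54
  180 = 3×54 + 18
  54 = 3×18
so gcd(414, 180) = 18.
18 divides -3348, so solutions exist.
Back-substitute for Bézout coefficients:
  18 = 180 - 3×54
  ... = 180×(7) + 414×(-3)
Scale by -3348/18 = -186: (u₀, v₀) = (-1302, 558).
General solution: u = -1302 + 23t, v = 558 - 10t for integer t.
u ≥ 0: smallest is -1302 mod 23 = 9 (at t = 57), with v = -12.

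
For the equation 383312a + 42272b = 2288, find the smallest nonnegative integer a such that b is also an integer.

gcd(383312, 42272):
  383312 = 9×42272 + 2864
  42272 = 14×2864 + 2176
  2864 = 1×2176 + 688
  2176 = 3×688 + 112
  688 = 6×112 + 16
  112 = 7×16
so gcd(383312, 42272) = 16.
16 divides 2288, so solutions exist.
Back-substitute for Bézout coefficients:
  16 = 688 - 6×112
  ... = 383312×(369) + 42272×(-3346)
Scale by 2288/16 = 143: (a₀, b₀) = (52767, -478478).
General solution: a = 52767 + 2642t, b = -478478 - 23957t for integer t.
a ≥ 0: smallest is 52767 mod 2642 = 2569 (at t = -19), with b = -23295.

2569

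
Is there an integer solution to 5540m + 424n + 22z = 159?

no

gcd(5540, 424):
  5540 = 13*424 + 28
  424 = 15*28 + 4
  28 = 7*4
so gcd(5540, 424) = 4.
gcd(4, 22) = 2.
2 does not divide 159 (remainder 1), so no integer solutions.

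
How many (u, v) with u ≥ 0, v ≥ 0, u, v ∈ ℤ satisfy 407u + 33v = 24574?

20

gcd(407, 33) = 11  (407 = 12*33 + 11, 33 = 3*11).
Back-substituting, 407*(1) + 33*(-12) = 11.
Scale by 2234: one solution is (2234, -26808). Reduce u mod 3: (2, 720).
General: u = 2 + 3t, v = 720 - 37t.
u ≥ 0 ⇒ t ≥ 0; v ≥ 0 ⇒ t ≤ 19. So t ∈ [0, 19]: 20 solutions.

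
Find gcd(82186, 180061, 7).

1

gcd(180061, 82186):
  180061 = 2·82186 + 15689
  82186 = 5·15689 + 3741
  15689 = 4·3741 + 725
  3741 = 5·725 + 116
  725 = 6·116 + 29
  116 = 4·29
so gcd(180061, 82186) = 29.
gcd(29, 7) = 1.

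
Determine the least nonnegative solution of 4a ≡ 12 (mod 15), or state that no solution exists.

3

gcd(15, 4):
  15 = 3·4 + 3
  4 = 1·3 + 1
  3 = 3·1
so gcd(15, 4) = 1.
1 divides 12, so solutions exist.
Back-substitute for Bézout coefficients:
  1 = 4 - 1·3
  ... = 4·(4) + 15·(-1)
So 4·(4) ≡ 1 (mod 15); multiply by 12: a ≡ 48 (mod 15).
Smallest nonnegative: a = 48 mod 15 = 3.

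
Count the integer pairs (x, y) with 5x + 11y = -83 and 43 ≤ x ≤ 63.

2

gcd(11, 5):
  11 = 2·5 + 1
  5 = 5·1
so gcd(11, 5) = 1.
Back-substitute for Bézout coefficients:
  1 = 11 - 2·5
  ... = 5·(-2) + 11·(1)
Scale by -83: particular solution (166, -83); reduce x mod 11: (1, -8).
General solution: x = 1 + 11t, y = -8 - 5t for integer t.
43 ≤ 1 + 11t ≤ 63 gives t ∈ [4, 5], which is 2 values.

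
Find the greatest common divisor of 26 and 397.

gcd(397, 26):
  397 = 15×26 + 7
  26 = 3×7 + 5
  7 = 1×5 + 2
  5 = 2×2 + 1
  2 = 2×1
so gcd(397, 26) = 1.

1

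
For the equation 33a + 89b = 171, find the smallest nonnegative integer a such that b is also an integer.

gcd(89, 33):
  89 = 2·33 + 23
  33 = 1·23 + 10
  23 = 2·10 + 3
  10 = 3·3 + 1
  3 = 3·1
so gcd(89, 33) = 1.
1 divides 171, so solutions exist.
Back-substitute for Bézout coefficients:
  1 = 10 - 3·3
  ... = 33·(27) + 89·(-10)
Scale by 171/1 = 171: (a₀, b₀) = (4617, -1710).
General solution: a = 4617 + 89t, b = -1710 - 33t for integer t.
a ≥ 0: smallest is 4617 mod 89 = 78 (at t = -51), with b = -27.

78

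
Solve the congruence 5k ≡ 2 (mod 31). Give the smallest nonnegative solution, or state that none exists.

19

gcd(31, 5) = 1.
1 divides 2, so solutions exist.
By Bézout, 5·(-6) + 31·(1) = 1.
So 5·(-6) ≡ 1 (mod 31); multiply by 2: k ≡ -12 (mod 31).
Smallest nonnegative: k = -12 mod 31 = 19.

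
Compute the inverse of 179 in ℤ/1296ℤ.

1115

gcd(1296, 179) = 1.
By Bézout, 179×(-181) + 1296×(25) = 1.
So 179×-181 ≡ 1 (mod 1296), and -181 mod 1296 = 1115.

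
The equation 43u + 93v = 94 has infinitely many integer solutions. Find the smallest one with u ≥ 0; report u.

gcd(93, 43) = 1  (93 = 2·43 + 7, 43 = 6·7 + 1, 7 = 7·1).
1 divides 94, so solutions exist.
Back-substituting, 43·(13) + 93·(-6) = 1.
Scale by 94/1 = 94: (u₀, v₀) = (1222, -564).
General solution: u = 1222 + 93t, v = -564 - 43t for integer t.
u ≥ 0: smallest is 1222 mod 93 = 13 (at t = -13), with v = -5.

13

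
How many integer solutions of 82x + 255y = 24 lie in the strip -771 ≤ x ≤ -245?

2

gcd(255, 82) = 1  (255 = 3*82 + 9, 82 = 9*9 + 1, 9 = 9*1).
Back-substituting, 82*(28) + 255*(-9) = 1.
Scale by 24: particular solution (672, -216); reduce x mod 255: (162, -52).
General solution: x = 162 + 255t, y = -52 - 82t for integer t.
-771 ≤ 162 + 255t ≤ -245 gives t ∈ [-3, -2], which is 2 values.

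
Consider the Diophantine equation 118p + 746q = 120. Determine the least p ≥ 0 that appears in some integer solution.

197

gcd(746, 118) = 2  (746 = 6*118 + 38, 118 = 3*38 + 4, 38 = 9*4 + 2, 4 = 2*2).
2 divides 120, so solutions exist.
Back-substituting, 118*(-177) + 746*(28) = 2.
Scale by 120/2 = 60: (p₀, q₀) = (-10620, 1680).
General solution: p = -10620 + 373t, q = 1680 - 59t for integer t.
p ≥ 0: smallest is -10620 mod 373 = 197 (at t = 29), with q = -31.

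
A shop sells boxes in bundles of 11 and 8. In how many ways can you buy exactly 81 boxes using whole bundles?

1

Need nonnegative integers with 11j + 8k = 81.
gcd(11, 8) = 1, and 11·(3) + 8·(-4) = 1.
So (j₀, k₀) = (243, -324); general j = 243 + 8t, k = -324 - 11t.
j ≥ 0 ⇒ t ≥ -30; k ≥ 0 ⇒ t ≤ -30. That's 1 value of t.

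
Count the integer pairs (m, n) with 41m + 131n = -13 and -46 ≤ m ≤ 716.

6

gcd(131, 41) = 1.
By Bézout, 41*(16) + 131*(-5) = 1.
Particular solution: (54, -17).
General solution: m = 54 + 131t, n = -17 - 41t for integer t.
-46 ≤ 54 + 131t ≤ 716 gives t ∈ [0, 5], which is 6 values.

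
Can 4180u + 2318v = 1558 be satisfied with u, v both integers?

gcd(4180, 2318) = 38.
38 divides 1558, so integer solutions exist.

yes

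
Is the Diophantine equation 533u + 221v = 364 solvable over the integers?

yes

gcd(533, 221):
  533 = 2×221 + 91
  221 = 2×91 + 39
  91 = 2×39 + 13
  39 = 3×13
so gcd(533, 221) = 13.
13 divides 364, so integer solutions exist.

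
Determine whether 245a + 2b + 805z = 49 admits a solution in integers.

gcd(245, 2) = 1  (245 = 122·2 + 1, 2 = 2·1).
gcd(1, 805) = 1.
1 divides 49, so integer solutions exist.

yes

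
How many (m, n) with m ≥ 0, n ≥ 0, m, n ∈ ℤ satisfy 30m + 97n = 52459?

gcd(97, 30) = 1  (97 = 3*30 + 7, 30 = 4*7 + 2, 7 = 3*2 + 1, 2 = 2*1).
Back-substituting, 30*(-42) + 97*(13) = 1.
Scale by 52459: one solution is (-2203278, 681967). Reduce m mod 97: (77, 517).
General: m = 77 + 97t, n = 517 - 30t.
m ≥ 0 ⇒ t ≥ 0; n ≥ 0 ⇒ t ≤ 17. So t ∈ [0, 17]: 18 solutions.

18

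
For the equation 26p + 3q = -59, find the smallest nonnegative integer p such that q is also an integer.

gcd(26, 3):
  26 = 8*3 + 2
  3 = 1*2 + 1
  2 = 2*1
so gcd(26, 3) = 1.
1 divides -59, so solutions exist.
Back-substitute for Bézout coefficients:
  1 = 3 - 1*2
  ... = 26*(-1) + 3*(9)
Scale by -59/1 = -59: (p₀, q₀) = (59, -531).
General solution: p = 59 + 3t, q = -531 - 26t for integer t.
p ≥ 0: smallest is 59 mod 3 = 2 (at t = -19), with q = -37.

2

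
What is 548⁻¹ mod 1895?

1442

gcd(1895, 548) = 1  (1895 = 3×548 + 251, 548 = 2×251 + 46, 251 = 5×46 + 21, 46 = 2×21 + 4, 21 = 5×4 + 1, 4 = 4×1).
Back-substituting, 548×(-453) + 1895×(131) = 1.
So 548×-453 ≡ 1 (mod 1895), and -453 mod 1895 = 1442.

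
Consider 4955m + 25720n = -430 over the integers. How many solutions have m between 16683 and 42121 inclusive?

5

gcd(25720, 4955) = 5  (25720 = 5·4955 + 945, 4955 = 5·945 + 230, 945 = 4·230 + 25, 230 = 9·25 + 5, 25 = 5·5).
Back-substituting, 4955·(1007) + 25720·(-194) = 5.
Scale by -86: particular solution (-86602, 16684); reduce m mod 5144: (846, -163).
General solution: m = 846 + 5144t, n = -163 - 991t for integer t.
16683 ≤ 846 + 5144t ≤ 42121 gives t ∈ [4, 8], which is 5 values.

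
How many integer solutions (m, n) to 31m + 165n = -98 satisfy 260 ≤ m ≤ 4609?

26

gcd(165, 31):
  165 = 5×31 + 10
  31 = 3×10 + 1
  10 = 10×1
so gcd(165, 31) = 1.
Back-substitute for Bézout coefficients:
  1 = 31 - 3×10
  ... = 31×(16) + 165×(-3)
Scale by -98: particular solution (-1568, 294); reduce m mod 165: (82, -16).
General solution: m = 82 + 165t, n = -16 - 31t for integer t.
260 ≤ 82 + 165t ≤ 4609 gives t ∈ [2, 27], which is 26 values.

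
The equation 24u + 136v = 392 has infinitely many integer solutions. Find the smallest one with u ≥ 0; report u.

gcd(136, 24):
  136 = 5*24 + 16
  24 = 1*16 + 8
  16 = 2*8
so gcd(136, 24) = 8.
8 divides 392, so solutions exist.
Back-substitute for Bézout coefficients:
  8 = 24 - 1*16
  ... = 24*(6) + 136*(-1)
Scale by 392/8 = 49: (u₀, v₀) = (294, -49).
General solution: u = 294 + 17t, v = -49 - 3t for integer t.
u ≥ 0: smallest is 294 mod 17 = 5 (at t = -17), with v = 2.

5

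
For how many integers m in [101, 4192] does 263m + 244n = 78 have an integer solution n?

gcd(263, 244) = 1  (263 = 1*244 + 19, 244 = 12*19 + 16, 19 = 1*16 + 3, 16 = 5*3 + 1, 3 = 3*1).
Back-substituting, 263*(-77) + 244*(83) = 1.
Scale by 78: particular solution (-6006, 6474); reduce m mod 244: (94, -101).
General solution: m = 94 + 244t, n = -101 - 263t for integer t.
101 ≤ 94 + 244t ≤ 4192 gives t ∈ [1, 16], which is 16 values.

16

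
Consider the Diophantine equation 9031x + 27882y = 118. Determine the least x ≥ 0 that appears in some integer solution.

gcd(27882, 9031) = 1.
1 divides 118, so solutions exist.
By Bézout, 9031·(-2297) + 27882·(744) = 1.
Scale by 118/1 = 118: (x₀, y₀) = (-271046, 87792).
General solution: x = -271046 + 27882t, y = 87792 - 9031t for integer t.
x ≥ 0: smallest is -271046 mod 27882 = 7774 (at t = 10), with y = -2518.

7774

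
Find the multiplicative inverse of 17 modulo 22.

13

gcd(22, 17):
  22 = 1*17 + 5
  17 = 3*5 + 2
  5 = 2*2 + 1
  2 = 2*1
so gcd(22, 17) = 1.
Back-substitute for Bézout coefficients:
  1 = 5 - 2*2
  ... = 17*(-9) + 22*(7)
So 17*-9 ≡ 1 (mod 22), and -9 mod 22 = 13.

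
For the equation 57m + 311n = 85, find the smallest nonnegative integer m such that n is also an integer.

gcd(311, 57):
  311 = 5*57 + 26
  57 = 2*26 + 5
  26 = 5*5 + 1
  5 = 5*1
so gcd(311, 57) = 1.
1 divides 85, so solutions exist.
Back-substitute for Bézout coefficients:
  1 = 26 - 5*5
  ... = 57*(-60) + 311*(11)
Scale by 85/1 = 85: (m₀, n₀) = (-5100, 935).
General solution: m = -5100 + 311t, n = 935 - 57t for integer t.
m ≥ 0: smallest is -5100 mod 311 = 187 (at t = 17), with n = -34.

187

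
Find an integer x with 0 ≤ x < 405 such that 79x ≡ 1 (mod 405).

364

gcd(405, 79):
  405 = 5*79 + 10
  79 = 7*10 + 9
  10 = 1*9 + 1
  9 = 9*1
so gcd(405, 79) = 1.
Back-substitute for Bézout coefficients:
  1 = 10 - 1*9
  ... = 79*(-41) + 405*(8)
So 79*-41 ≡ 1 (mod 405), and -41 mod 405 = 364.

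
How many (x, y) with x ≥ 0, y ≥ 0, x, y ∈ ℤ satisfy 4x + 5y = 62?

3

gcd(5, 4):
  5 = 1*4 + 1
  4 = 4*1
so gcd(5, 4) = 1.
Back-substitute for Bézout coefficients:
  1 = 5 - 1*4
  ... = 4*(-1) + 5*(1)
Scale by 62: one solution is (-62, 62). Reduce x mod 5: (3, 10).
General: x = 3 + 5t, y = 10 - 4t.
x ≥ 0 ⇒ t ≥ 0; y ≥ 0 ⇒ t ≤ 2. So t ∈ [0, 2]: 3 solutions.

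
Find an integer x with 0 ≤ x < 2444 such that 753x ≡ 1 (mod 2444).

gcd(2444, 753):
  2444 = 3·753 + 185
  753 = 4·185 + 13
  185 = 14·13 + 3
  13 = 4·3 + 1
  3 = 3·1
so gcd(2444, 753) = 1.
Back-substitute for Bézout coefficients:
  1 = 13 - 4·3
  ... = 753·(753) + 2444·(-232)
So 753·753 ≡ 1 (mod 2444), and 753 mod 2444 = 753.

753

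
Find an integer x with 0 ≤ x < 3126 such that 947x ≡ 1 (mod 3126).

1733

gcd(3126, 947) = 1  (3126 = 3×947 + 285, 947 = 3×285 + 92, 285 = 3×92 + 9, 92 = 10×9 + 2, 9 = 4×2 + 1, 2 = 2×1).
Back-substituting, 947×(-1393) + 3126×(422) = 1.
So 947×-1393 ≡ 1 (mod 3126), and -1393 mod 3126 = 1733.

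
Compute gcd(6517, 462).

gcd(6517, 462) = 7  (6517 = 14*462 + 49, 462 = 9*49 + 21, 49 = 2*21 + 7, 21 = 3*7).

7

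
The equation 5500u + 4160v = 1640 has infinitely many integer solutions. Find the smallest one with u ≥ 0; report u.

54

gcd(5500, 4160):
  5500 = 1·4160 + 1340
  4160 = 3·1340 + 140
  1340 = 9·140 + 80
  140 = 1·80 + 60
  80 = 1·60 + 20
  60 = 3·20
so gcd(5500, 4160) = 20.
20 divides 1640, so solutions exist.
Back-substitute for Bézout coefficients:
  20 = 80 - 1·60
  ... = 5500·(59) + 4160·(-78)
Scale by 1640/20 = 82: (u₀, v₀) = (4838, -6396).
General solution: u = 4838 + 208t, v = -6396 - 275t for integer t.
u ≥ 0: smallest is 4838 mod 208 = 54 (at t = -23), with v = -71.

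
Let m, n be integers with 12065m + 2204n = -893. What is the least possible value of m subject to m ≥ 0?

gcd(12065, 2204):
  12065 = 5*2204 + 1045
  2204 = 2*1045 + 114
  1045 = 9*114 + 19
  114 = 6*19
so gcd(12065, 2204) = 19.
19 divides -893, so solutions exist.
Back-substitute for Bézout coefficients:
  19 = 1045 - 9*114
  ... = 12065*(19) + 2204*(-104)
Scale by -893/19 = -47: (m₀, n₀) = (-893, 4888).
General solution: m = -893 + 116t, n = 4888 - 635t for integer t.
m ≥ 0: smallest is -893 mod 116 = 35 (at t = 8), with n = -192.

35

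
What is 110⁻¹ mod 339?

188

gcd(339, 110) = 1.
By Bézout, 110·(-151) + 339·(49) = 1.
So 110·-151 ≡ 1 (mod 339), and -151 mod 339 = 188.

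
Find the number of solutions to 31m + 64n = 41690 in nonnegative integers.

gcd(64, 31):
  64 = 2·31 + 2
  31 = 15·2 + 1
  2 = 2·1
so gcd(64, 31) = 1.
Back-substitute for Bézout coefficients:
  1 = 31 - 15·2
  ... = 31·(31) + 64·(-15)
Scale by 41690: one solution is (1292390, -625350). Reduce m mod 64: (38, 633).
General: m = 38 + 64t, n = 633 - 31t.
m ≥ 0 ⇒ t ≥ 0; n ≥ 0 ⇒ t ≤ 20. So t ∈ [0, 20]: 21 solutions.

21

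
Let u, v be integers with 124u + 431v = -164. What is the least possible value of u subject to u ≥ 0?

96

gcd(431, 124):
  431 = 3×124 + 59
  124 = 2×59 + 6
  59 = 9×6 + 5
  6 = 1×5 + 1
  5 = 5×1
so gcd(431, 124) = 1.
1 divides -164, so solutions exist.
Back-substitute for Bézout coefficients:
  1 = 6 - 1×5
  ... = 124×(73) + 431×(-21)
Scale by -164/1 = -164: (u₀, v₀) = (-11972, 3444).
General solution: u = -11972 + 431t, v = 3444 - 124t for integer t.
u ≥ 0: smallest is -11972 mod 431 = 96 (at t = 28), with v = -28.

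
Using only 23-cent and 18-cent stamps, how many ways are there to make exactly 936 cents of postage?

Need nonnegative integers with 23j + 18k = 936.
gcd(23, 18) = 1, and 23·(-7) + 18·(9) = 1.
So (j₀, k₀) = (-6552, 8424); general j = -6552 + 18t, k = 8424 - 23t.
j ≥ 0 ⇒ t ≥ 364; k ≥ 0 ⇒ t ≤ 366. That's 3 values of t.

3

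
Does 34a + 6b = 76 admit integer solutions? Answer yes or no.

gcd(34, 6) = 2  (34 = 5×6 + 4, 6 = 1×4 + 2, 4 = 2×2).
2 divides 76, so integer solutions exist.

yes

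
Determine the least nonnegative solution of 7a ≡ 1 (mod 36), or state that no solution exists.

31

gcd(36, 7) = 1.
1 divides 1, so solutions exist.
By Bézout, 7×(-5) + 36×(1) = 1.
So 7×(-5) ≡ 1 (mod 36); multiply by 1: a ≡ -5 (mod 36).
Smallest nonnegative: a = -5 mod 36 = 31.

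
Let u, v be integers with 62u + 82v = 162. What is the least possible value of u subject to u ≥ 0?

37

gcd(82, 62) = 2  (82 = 1·62 + 20, 62 = 3·20 + 2, 20 = 10·2).
2 divides 162, so solutions exist.
Back-substituting, 62·(4) + 82·(-3) = 2.
Scale by 162/2 = 81: (u₀, v₀) = (324, -243).
General solution: u = 324 + 41t, v = -243 - 31t for integer t.
u ≥ 0: smallest is 324 mod 41 = 37 (at t = -7), with v = -26.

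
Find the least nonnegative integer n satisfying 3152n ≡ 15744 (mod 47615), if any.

2422

gcd(47615, 3152):
  47615 = 15×3152 + 335
  3152 = 9×335 + 137
  335 = 2×137 + 61
  137 = 2×61 + 15
  61 = 4×15 + 1
  15 = 15×1
so gcd(47615, 3152) = 1.
1 divides 15744, so solutions exist.
Back-substitute for Bézout coefficients:
  1 = 61 - 4×15
  ... = 3152×(-3127) + 47615×(207)
So 3152×(-3127) ≡ 1 (mod 47615); multiply by 15744: n ≡ -49231488 (mod 47615).
Smallest nonnegative: n = -49231488 mod 47615 = 2422.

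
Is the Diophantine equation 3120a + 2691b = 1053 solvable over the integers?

yes

gcd(3120, 2691) = 39.
39 divides 1053, so integer solutions exist.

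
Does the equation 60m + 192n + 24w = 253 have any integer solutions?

no

gcd(192, 60) = 12.
gcd(12, 24) = 12.
12 does not divide 253 (remainder 1), so no integer solutions.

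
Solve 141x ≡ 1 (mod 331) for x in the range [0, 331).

gcd(331, 141) = 1.
By Bézout, 141×(54) + 331×(-23) = 1.
So 141×54 ≡ 1 (mod 331), and 54 mod 331 = 54.

54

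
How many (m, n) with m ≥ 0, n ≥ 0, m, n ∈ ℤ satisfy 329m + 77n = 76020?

gcd(329, 77) = 7  (329 = 4·77 + 21, 77 = 3·21 + 14, 21 = 1·14 + 7, 14 = 2·7).
Back-substituting, 329·(4) + 77·(-17) = 7.
Scale by 10860: one solution is (43440, -184620). Reduce m mod 11: (1, 983).
General: m = 1 + 11t, n = 983 - 47t.
m ≥ 0 ⇒ t ≥ 0; n ≥ 0 ⇒ t ≤ 20. So t ∈ [0, 20]: 21 solutions.

21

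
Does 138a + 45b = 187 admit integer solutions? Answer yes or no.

gcd(138, 45) = 3  (138 = 3*45 + 3, 45 = 15*3).
3 does not divide 187 (remainder 1), so no integer solutions.

no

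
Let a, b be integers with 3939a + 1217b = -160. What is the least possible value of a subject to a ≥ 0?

gcd(3939, 1217):
  3939 = 3·1217 + 288
  1217 = 4·288 + 65
  288 = 4·65 + 28
  65 = 2·28 + 9
  28 = 3·9 + 1
  9 = 9·1
so gcd(3939, 1217) = 1.
1 divides -160, so solutions exist.
Back-substitute for Bézout coefficients:
  1 = 28 - 3·9
  ... = 3939·(131) + 1217·(-424)
Scale by -160/1 = -160: (a₀, b₀) = (-20960, 67840).
General solution: a = -20960 + 1217t, b = 67840 - 3939t for integer t.
a ≥ 0: smallest is -20960 mod 1217 = 946 (at t = 18), with b = -3062.

946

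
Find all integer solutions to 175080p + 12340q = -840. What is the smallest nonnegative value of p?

gcd(175080, 12340) = 20  (175080 = 14*12340 + 2320, 12340 = 5*2320 + 740, 2320 = 3*740 + 100, 740 = 7*100 + 40, 100 = 2*40 + 20, 40 = 2*20).
20 divides -840, so solutions exist.
Back-substituting, 175080*(250) + 12340*(-3547) = 20.
Scale by -840/20 = -42: (p₀, q₀) = (-10500, 148974).
General solution: p = -10500 + 617t, q = 148974 - 8754t for integer t.
p ≥ 0: smallest is -10500 mod 617 = 606 (at t = 18), with q = -8598.

606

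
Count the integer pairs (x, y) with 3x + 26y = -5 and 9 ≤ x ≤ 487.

gcd(26, 3) = 1  (26 = 8×3 + 2, 3 = 1×2 + 1, 2 = 2×1).
Back-substituting, 3×(9) + 26×(-1) = 1.
Scale by -5: particular solution (-45, 5); reduce x mod 26: (7, -1).
General solution: x = 7 + 26t, y = -1 - 3t for integer t.
9 ≤ 7 + 26t ≤ 487 gives t ∈ [1, 18], which is 18 values.

18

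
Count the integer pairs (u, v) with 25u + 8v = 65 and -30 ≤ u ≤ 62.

11

gcd(25, 8) = 1.
By Bézout, 25·(1) + 8·(-3) = 1.
Particular solution: (1, 5).
General solution: u = 1 + 8t, v = 5 - 25t for integer t.
-30 ≤ 1 + 8t ≤ 62 gives t ∈ [-3, 7], which is 11 values.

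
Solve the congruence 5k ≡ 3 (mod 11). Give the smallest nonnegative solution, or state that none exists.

5

gcd(11, 5):
  11 = 2*5 + 1
  5 = 5*1
so gcd(11, 5) = 1.
1 divides 3, so solutions exist.
Back-substitute for Bézout coefficients:
  1 = 11 - 2*5
  ... = 5*(-2) + 11*(1)
So 5*(-2) ≡ 1 (mod 11); multiply by 3: k ≡ -6 (mod 11).
Smallest nonnegative: k = -6 mod 11 = 5.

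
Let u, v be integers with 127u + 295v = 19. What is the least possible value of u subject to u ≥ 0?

107

gcd(295, 127):
  295 = 2·127 + 41
  127 = 3·41 + 4
  41 = 10·4 + 1
  4 = 4·1
so gcd(295, 127) = 1.
1 divides 19, so solutions exist.
Back-substitute for Bézout coefficients:
  1 = 41 - 10·4
  ... = 127·(-72) + 295·(31)
Scale by 19/1 = 19: (u₀, v₀) = (-1368, 589).
General solution: u = -1368 + 295t, v = 589 - 127t for integer t.
u ≥ 0: smallest is -1368 mod 295 = 107 (at t = 5), with v = -46.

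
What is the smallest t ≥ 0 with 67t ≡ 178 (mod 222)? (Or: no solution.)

112

gcd(222, 67) = 1  (222 = 3*67 + 21, 67 = 3*21 + 4, 21 = 5*4 + 1, 4 = 4*1).
1 divides 178, so solutions exist.
Back-substituting, 67*(-53) + 222*(16) = 1.
So 67*(-53) ≡ 1 (mod 222); multiply by 178: t ≡ -9434 (mod 222).
Smallest nonnegative: t = -9434 mod 222 = 112.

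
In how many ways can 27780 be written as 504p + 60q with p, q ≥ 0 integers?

gcd(504, 60):
  504 = 8·60 + 24
  60 = 2·24 + 12
  24 = 2·12
so gcd(504, 60) = 12.
Back-substitute for Bézout coefficients:
  12 = 60 - 2·24
  ... = 504·(-2) + 60·(17)
Scale by 2315: one solution is (-4630, 39355). Reduce p mod 5: (0, 463).
General: p = 0 + 5t, q = 463 - 42t.
p ≥ 0 ⇒ t ≥ 0; q ≥ 0 ⇒ t ≤ 11. So t ∈ [0, 11]: 12 solutions.

12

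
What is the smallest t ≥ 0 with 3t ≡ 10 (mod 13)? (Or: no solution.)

12

gcd(13, 3) = 1  (13 = 4*3 + 1, 3 = 3*1).
1 divides 10, so solutions exist.
Back-substituting, 3*(-4) + 13*(1) = 1.
So 3*(-4) ≡ 1 (mod 13); multiply by 10: t ≡ -40 (mod 13).
Smallest nonnegative: t = -40 mod 13 = 12.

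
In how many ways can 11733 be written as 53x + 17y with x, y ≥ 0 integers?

13

gcd(53, 17):
  53 = 3*17 + 2
  17 = 8*2 + 1
  2 = 2*1
so gcd(53, 17) = 1.
Back-substitute for Bézout coefficients:
  1 = 17 - 8*2
  ... = 53*(-8) + 17*(25)
Scale by 11733: one solution is (-93864, 293325). Reduce x mod 17: (10, 659).
General: x = 10 + 17t, y = 659 - 53t.
x ≥ 0 ⇒ t ≥ 0; y ≥ 0 ⇒ t ≤ 12. So t ∈ [0, 12]: 13 solutions.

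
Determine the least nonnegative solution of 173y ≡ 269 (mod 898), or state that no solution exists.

gcd(898, 173) = 1.
1 divides 269, so solutions exist.
By Bézout, 173*(-109) + 898*(21) = 1.
So 173*(-109) ≡ 1 (mod 898); multiply by 269: y ≡ -29321 (mod 898).
Smallest nonnegative: y = -29321 mod 898 = 313.

313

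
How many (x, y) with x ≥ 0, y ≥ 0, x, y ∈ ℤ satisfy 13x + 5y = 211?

3

gcd(13, 5) = 1  (13 = 2·5 + 3, 5 = 1·3 + 2, 3 = 1·2 + 1, 2 = 2·1).
Back-substituting, 13·(2) + 5·(-5) = 1.
Scale by 211: one solution is (422, -1055). Reduce x mod 5: (2, 37).
General: x = 2 + 5t, y = 37 - 13t.
x ≥ 0 ⇒ t ≥ 0; y ≥ 0 ⇒ t ≤ 2. So t ∈ [0, 2]: 3 solutions.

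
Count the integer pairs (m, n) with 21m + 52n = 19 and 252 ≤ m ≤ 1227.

18

gcd(52, 21) = 1.
By Bézout, 21×(5) + 52×(-2) = 1.
Particular solution: (43, -17).
General solution: m = 43 + 52t, n = -17 - 21t for integer t.
252 ≤ 43 + 52t ≤ 1227 gives t ∈ [5, 22], which is 18 values.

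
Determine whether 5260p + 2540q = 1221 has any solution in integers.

gcd(5260, 2540) = 20  (5260 = 2×2540 + 180, 2540 = 14×180 + 20, 180 = 9×20).
20 does not divide 1221 (remainder 1), so no integer solutions.

no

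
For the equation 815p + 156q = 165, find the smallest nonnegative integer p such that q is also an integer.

gcd(815, 156):
  815 = 5*156 + 35
  156 = 4*35 + 16
  35 = 2*16 + 3
  16 = 5*3 + 1
  3 = 3*1
so gcd(815, 156) = 1.
1 divides 165, so solutions exist.
Back-substitute for Bézout coefficients:
  1 = 16 - 5*3
  ... = 815*(-49) + 156*(256)
Scale by 165/1 = 165: (p₀, q₀) = (-8085, 42240).
General solution: p = -8085 + 156t, q = 42240 - 815t for integer t.
p ≥ 0: smallest is -8085 mod 156 = 27 (at t = 52), with q = -140.

27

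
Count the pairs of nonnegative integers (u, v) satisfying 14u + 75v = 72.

0

gcd(75, 14) = 1  (75 = 5·14 + 5, 14 = 2·5 + 4, 5 = 1·4 + 1, 4 = 4·1).
Back-substituting, 14·(-16) + 75·(3) = 1.
Scale by 72: one solution is (-1152, 216). Reduce u mod 75: (48, -8).
General: u = 48 + 75t, v = -8 - 14t.
u ≥ 0 ⇒ t ≥ 0; v ≥ 0 ⇒ t ≤ -1. So t ∈ [0, -1]: 0 solutions.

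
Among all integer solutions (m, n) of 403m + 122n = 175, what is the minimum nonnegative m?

gcd(403, 122) = 1  (403 = 3·122 + 37, 122 = 3·37 + 11, 37 = 3·11 + 4, 11 = 2·4 + 3, 4 = 1·3 + 1, 3 = 3·1).
1 divides 175, so solutions exist.
Back-substituting, 403·(33) + 122·(-109) = 1.
Scale by 175/1 = 175: (m₀, n₀) = (5775, -19075).
General solution: m = 5775 + 122t, n = -19075 - 403t for integer t.
m ≥ 0: smallest is 5775 mod 122 = 41 (at t = -47), with n = -134.

41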